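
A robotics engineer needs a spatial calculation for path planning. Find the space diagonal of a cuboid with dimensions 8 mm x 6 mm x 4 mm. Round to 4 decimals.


Shape: rectangular box (space diagonal)
l = 8 mm, w = 6 mm, h = 4 mm
Visualize: the diagonal of the base, then a right triangle with that diagonal and the height.
Formula: d = sqrt(l^2 + w^2 + h^2)
l^2 + w^2 + h^2 = 64 + 36 + 16 = 116
d = sqrt(116)
d = 10.7703
10.7703 mm


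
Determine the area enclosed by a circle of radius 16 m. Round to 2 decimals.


Shape: circle
Radius r = 16 m
Formula: A = pi * r^2
r^2 = 16^2 = 256
A = pi * 256
A = 804.25
804.25 m^2


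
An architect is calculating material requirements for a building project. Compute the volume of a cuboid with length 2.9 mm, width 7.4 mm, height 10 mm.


Shape: rectangular prism
l = 2.9 mm, w = 7.4 mm, h = 10 mm
Formula: V = l * w * h
V = 2.9 * 7.4 * 10
V = 21.46 * 10
V = 214.6
214.6 mm^3


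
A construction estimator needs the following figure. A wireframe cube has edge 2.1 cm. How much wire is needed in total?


Shape: cube
Side s = 2.1 cm
A cube has 12 edges, all equal.
Formula: total edge length = 12 * s
Total = 12 * 2.1
Total = 25.2
25.2 cm


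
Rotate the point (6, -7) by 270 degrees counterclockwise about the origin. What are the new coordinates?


Transformation: rotation about the origin
Original point: (6, -7)
Rule for 270 deg counterclockwise: (x, y) -> (y, -x)
Apply: (6, -7) -> (-7, -6)
(-7, -6)


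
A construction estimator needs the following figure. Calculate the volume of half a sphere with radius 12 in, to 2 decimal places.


Shape: hemisphere (half of a sphere)
Radius r = 12 in
Formula: V = (1/2) * (4/3) * pi * r^3 = (2/3) * pi * r^3
r^3 = 1728
(2/3) * 1728 = 1152
V = 1152 * pi
V = 3619.11
3619.11 in^3


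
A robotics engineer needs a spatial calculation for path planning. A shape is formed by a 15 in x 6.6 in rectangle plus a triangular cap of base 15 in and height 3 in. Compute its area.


Composite shape: rectangle + triangle
Rectangle area = 15 * 6.6 = 99
Triangle area = 0.5 * 15 * 3 = 22.5
Total = 99 + 22.5
Total = 121.5
121.5 in^2


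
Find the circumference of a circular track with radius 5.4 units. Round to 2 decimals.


Shape: circle
Radius r = 5.4 units
Formula: C = 2 * pi * r
C = 2 * pi * 5.4
C = 10.8 * pi
C = 33.93
33.93 units


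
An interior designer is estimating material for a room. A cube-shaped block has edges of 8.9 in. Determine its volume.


Shape: cube
Side s = 8.9 in
Formula: V = s^3
V = 8.9 * 8.9 * 8.9
V = 79.21 * 8.9
V = 704.969
704.969 in^3


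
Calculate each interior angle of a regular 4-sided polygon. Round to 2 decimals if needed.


Shape: regular square (4 sides)
Formula: interior angle = (n - 2) * 180 / n
(n - 2) = 2
(n - 2) * 180 = 360
angle = 360 / 4
angle = 90
90 degrees


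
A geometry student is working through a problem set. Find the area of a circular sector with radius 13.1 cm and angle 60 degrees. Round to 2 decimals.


Shape: circular sector
Radius r = 13.1 cm, Angle = 60 degrees
Formula: A = (angle/360) * pi * r^2
r^2 = 171.61
Fraction of circle = 60/360
A = (60/360) * pi * 171.61
A = 28.601667 * pi
A = 89.85
89.85 cm^2


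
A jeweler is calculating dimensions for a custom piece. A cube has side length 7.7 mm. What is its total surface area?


Shape: cube
Side s = 7.7 mm
A cube has 6 square faces.
Formula: SA = 6 * s^2
s^2 = 59.29
SA = 6 * 59.29
SA = 355.74
355.74 mm^2


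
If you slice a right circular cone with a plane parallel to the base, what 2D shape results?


Solid: right circular cone
Cutting plane: parallel to the base
Visualize the intersection of the plane with the solid's surface.
The boundary of the cut region is a circle.
circle


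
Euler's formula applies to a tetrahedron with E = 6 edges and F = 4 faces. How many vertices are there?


Polyhedron: tetrahedron
Euler's formula for convex polyhedra: V - E + F = 2
Given: E = 6 edges and F = 4 faces
Solve for V:
V = 2 + E - F = 2 + 6 - 4 = 4
4 vertices


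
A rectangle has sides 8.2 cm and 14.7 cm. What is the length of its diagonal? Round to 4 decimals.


Shape: rectangle (diagonal via Pythagoras)
Sides: 8.2 cm and 14.7 cm
Formula: d = sqrt(l^2 + w^2)
l^2 = 67.24, w^2 = 216.09
l^2 + w^2 = 283.33
d = sqrt(283.33)
d = 16.8324
16.8324 cm


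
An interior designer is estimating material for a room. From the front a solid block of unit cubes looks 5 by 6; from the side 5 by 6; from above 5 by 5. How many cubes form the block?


Orthographic views of a solid rectangular block:
Front view 5 x 6 -> length = 5, height = 6
Side view 5 x 6 -> width = 5, height = 6 (consistent)
Top view 5 x 5 -> confirms length = 5, width = 5
The block is 5 x 5 x 6.
Total unit cubes = 5 * 5 * 6 = 150
150 unit cubes


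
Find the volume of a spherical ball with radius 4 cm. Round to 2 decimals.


Shape: sphere
Radius r = 4 cm
Formula: V = (4/3) * pi * r^3
r^3 = 64
(4/3) * 64 = 85.333333
V = 85.333333 * pi
V = 268.08
268.08 cm^3


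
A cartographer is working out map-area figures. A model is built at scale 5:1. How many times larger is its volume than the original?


Linear scale factor k = 5
Rule: under a linear scaling by k, volumes scale by k^3.
k^3 = 5 * 5 * 5
k^3 = 25 * 5
k^3 = 125
Volume scales by a factor of 125.
125 (dimensionless)


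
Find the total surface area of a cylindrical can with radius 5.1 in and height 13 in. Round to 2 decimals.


Shape: closed cylinder
Radius r = 5.1 in, Height h = 13 in
Formula: SA = 2*pi*r^2 + 2*pi*r*h = 2*pi*r*(r + h)
r + h = 18.1
2 * r * (r + h) = 2 * 5.1 * 18.1 = 184.62
SA = 184.62 * pi
SA = 580
580 in^2


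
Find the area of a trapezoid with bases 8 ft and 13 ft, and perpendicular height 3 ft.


Shape: trapezoid
Parallel sides a = 8 ft, b = 13 ft; Height h = 3 ft
Formula: A = (a + b) * h / 2
a + b = 8 + 13 = 21
A = 21 * 3 / 2
A = 63 / 2
A = 31.5
31.5 ft^2


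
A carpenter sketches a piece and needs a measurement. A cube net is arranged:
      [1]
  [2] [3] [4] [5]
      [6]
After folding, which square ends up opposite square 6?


Net: cross layout. Take square 3 as the base (bottom).
Fold the four squares in the horizontal row up around 3: 2 -> left, 4 -> right, 5 wraps to the top.
Fold 1 and 6 up from 3: 1 -> back, 6 -> front.
Opposite pairs are therefore: (1, 6), (2, 4), (3, 5).
Face 6 is opposite face 1.
face 1


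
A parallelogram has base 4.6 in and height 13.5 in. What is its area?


Shape: parallelogram
Base b = 4.6 in, Height h = 13.5 in
Formula: A = b * h
A = 4.6 * 13.5
A = 62.1
62.1 in^2


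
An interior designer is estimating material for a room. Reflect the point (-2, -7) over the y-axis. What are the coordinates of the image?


Transformation: reflection
Original point: (-2, -7)
Rule for reflection over the y-axis: (x, y) -> (-x, y)
Apply: (-2, -7) -> (2, -7)
(2, -7)


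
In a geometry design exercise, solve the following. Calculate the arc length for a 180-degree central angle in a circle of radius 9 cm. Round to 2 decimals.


Shape: circular arc
Radius r = 9 cm, Angle = 180 degrees
Formula: L = (angle/360) * 2 * pi * r
2 * pi * r = 18 * pi
L = (180/360) * 18 * pi
L = 9 * pi
L = 28.27
28.27 cm


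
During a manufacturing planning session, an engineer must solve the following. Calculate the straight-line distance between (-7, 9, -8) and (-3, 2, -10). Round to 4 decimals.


3D distance between two points
P1 = (-7, 9, -8), P2 = (-3, 2, -10)
Formula: d = sqrt((x2-x1)^2 + (y2-y1)^2 + (z2-z1)^2)
dx = -3 - -7 = 4
dy = 2 - 9 = -7
dz = -10 - -8 = -2
dx^2 + dy^2 + dz^2 = 16 + 49 + 4 = 69
d = sqrt(69)
d = 8.3066
8.3066 units


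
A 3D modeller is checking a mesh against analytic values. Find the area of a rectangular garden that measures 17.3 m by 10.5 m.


Shape: rectangle
Length l = 17.3 m, Width w = 10.5 m
Formula: A = l * w
A = 17.3 * 10.5
A = 181.65
181.65 m^2


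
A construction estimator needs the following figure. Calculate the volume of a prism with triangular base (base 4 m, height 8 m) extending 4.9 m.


Shape: triangular prism
Triangle base = 4 m, triangle height = 8 m, prism length L = 4.9 m
Formula: V = (1/2 * b * h_tri) * L
Cross-section area = 0.5 * 4 * 8 = 16
V = 16 * 4.9
V = 78.4
78.4 m^3


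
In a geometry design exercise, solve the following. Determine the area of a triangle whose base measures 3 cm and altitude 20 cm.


Shape: triangle
Base b = 3 cm, Height h = 20 cm
Formula: A = (1/2) * b * h
A = 0.5 * 3 * 20
A = 0.5 * 60
A = 30
30 cm^2


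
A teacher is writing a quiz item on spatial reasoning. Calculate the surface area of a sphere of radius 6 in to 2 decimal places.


Shape: sphere
Radius r = 6 in
Formula: SA = 4 * pi * r^2
r^2 = 36
SA = 4 * pi * 36
SA = 144 * pi
SA = 452.39
452.39 in^2


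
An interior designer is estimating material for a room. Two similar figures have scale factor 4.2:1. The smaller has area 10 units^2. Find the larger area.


Linear scale factor k = 4.2
Original area = 10 units^2
Rule: under a linear scaling by k, areas scale by k^2.
k^2 = 4.2^2 = 17.64
New area = 10 * 17.64
New area = 176.4
176.4 units^2


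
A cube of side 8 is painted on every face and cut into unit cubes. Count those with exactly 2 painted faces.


Large cube: 8 x 8 x 8, cut into unit cubes.
n = 8, so n - 2 = 6
Cubes with 2 painted faces lie along the edges, excluding corners.
A cube has 12 edges; each contributes (n - 2) = 6 such cubes.
Count = 12 * 6 = 72
72 unit cubes


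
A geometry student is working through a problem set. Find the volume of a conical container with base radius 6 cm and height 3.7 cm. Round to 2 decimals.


Shape: cone
Radius r = 6 cm, Height h = 3.7 cm
Formula: V = (1/3) * pi * r^2 * h
r^2 = 36
pi * r^2 * h = pi * 36 * 3.7 = 133.2 * pi
V = 133.2 * pi / 3
V = 139.49
139.49 cm^3


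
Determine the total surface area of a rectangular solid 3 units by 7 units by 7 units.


Shape: rectangular prism
l = 3 units, w = 7 units, h = 7 units
Formula: SA = 2(lw + lh + wh)
lw = 21, lh = 21, wh = 49
lw + lh + wh = 91
SA = 2 * 91
SA = 182
182 units^2


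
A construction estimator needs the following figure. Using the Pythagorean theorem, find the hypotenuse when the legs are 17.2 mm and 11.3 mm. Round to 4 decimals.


Shape: right triangle
Legs a = 17.2 mm, b = 11.3 mm
Formula: c = sqrt(a^2 + b^2)
a^2 = 295.84, b^2 = 127.69
a^2 + b^2 = 423.53
c = sqrt(423.53)
c = 20.5798
20.5798 mm


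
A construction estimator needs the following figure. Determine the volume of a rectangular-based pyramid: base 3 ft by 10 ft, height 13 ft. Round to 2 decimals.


Shape: rectangular pyramid
Base: 3 ft x 10 ft, Height h = 13 ft
Formula: V = (1/3) * base_area * h
base_area = 3 * 10 = 30
base_area * h = 30 * 13 = 390
V = 390 / 3
V = 130
130 ft^3


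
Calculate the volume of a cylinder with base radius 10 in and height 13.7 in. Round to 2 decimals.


Shape: cylinder
Radius r = 10 in, Height h = 13.7 in
Formula: V = pi * r^2 * h
r^2 = 100
V = pi * 100 * 13.7
V = 1370 * pi
V = 4303.98
4303.98 in^3


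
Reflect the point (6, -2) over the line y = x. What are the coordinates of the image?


Transformation: reflection
Original point: (6, -2)
Rule for reflection over y = x: (x, y) -> (y, x)
Apply: (6, -2) -> (-2, 6)
(-2, 6)


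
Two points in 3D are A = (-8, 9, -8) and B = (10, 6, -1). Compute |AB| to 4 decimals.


3D distance between two points
P1 = (-8, 9, -8), P2 = (10, 6, -1)
Formula: d = sqrt((x2-x1)^2 + (y2-y1)^2 + (z2-z1)^2)
dx = 10 - -8 = 18
dy = 6 - 9 = -3
dz = -1 - -8 = 7
dx^2 + dy^2 + dz^2 = 324 + 9 + 49 = 382
d = sqrt(382)
d = 19.5448
19.5448 units


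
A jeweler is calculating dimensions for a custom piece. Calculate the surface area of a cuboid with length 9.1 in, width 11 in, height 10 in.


Shape: rectangular prism
l = 9.1 in, w = 11 in, h = 10 in
Formula: SA = 2(lw + lh + wh)
lw = 100.1, lh = 91, wh = 110
lw + lh + wh = 301.1
SA = 2 * 301.1
SA = 602.2
602.2 in^2


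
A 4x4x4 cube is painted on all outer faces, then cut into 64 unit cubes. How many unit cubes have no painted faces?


Large cube: 4 x 4 x 4, cut into unit cubes.
n = 4, so n - 2 = 2
Unpainted cubes form the interior (n - 2)^3 block.
(n - 2)^3 = 2^3 = 8
8 unit cubes


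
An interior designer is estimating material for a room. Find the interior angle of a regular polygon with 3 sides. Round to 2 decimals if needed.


Shape: regular triangle (3 sides)
Formula: interior angle = (n - 2) * 180 / n
(n - 2) = 1
(n - 2) * 180 = 180
angle = 180 / 3
angle = 60
60 degrees


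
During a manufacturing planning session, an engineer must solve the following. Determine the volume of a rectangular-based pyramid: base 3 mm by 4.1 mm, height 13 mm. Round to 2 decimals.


Shape: rectangular pyramid
Base: 3 mm x 4.1 mm, Height h = 13 mm
Formula: V = (1/3) * base_area * h
base_area = 3 * 4.1 = 12.3
base_area * h = 12.3 * 13 = 159.9
V = 159.9 / 3
V = 53.3
53.3 mm^3


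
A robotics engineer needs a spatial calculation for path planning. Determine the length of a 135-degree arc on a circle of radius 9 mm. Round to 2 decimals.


Shape: circular arc
Radius r = 9 mm, Angle = 135 degrees
Formula: L = (angle/360) * 2 * pi * r
2 * pi * r = 18 * pi
L = (135/360) * 18 * pi
L = 6.75 * pi
L = 21.21
21.21 mm


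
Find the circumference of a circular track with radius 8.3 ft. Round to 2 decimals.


Shape: circle
Radius r = 8.3 ft
Formula: C = 2 * pi * r
C = 2 * pi * 8.3
C = 16.6 * pi
C = 52.15
52.15 ft


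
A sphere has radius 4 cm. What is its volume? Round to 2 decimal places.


Shape: sphere
Radius r = 4 cm
Formula: V = (4/3) * pi * r^3
r^3 = 64
(4/3) * 64 = 85.333333
V = 85.333333 * pi
V = 268.08
268.08 cm^3


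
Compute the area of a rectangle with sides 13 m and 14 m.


Shape: rectangle
Length l = 13 m, Width w = 14 m
Formula: A = l * w
A = 13 * 14
A = 182
182 m^2


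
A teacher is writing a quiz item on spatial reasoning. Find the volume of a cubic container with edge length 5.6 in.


Shape: cube
Side s = 5.6 in
Formula: V = s^3
V = 5.6 * 5.6 * 5.6
V = 31.36 * 5.6
V = 175.616
175.616 in^3


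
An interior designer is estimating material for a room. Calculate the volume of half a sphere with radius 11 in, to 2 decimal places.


Shape: hemisphere (half of a sphere)
Radius r = 11 in
Formula: V = (1/2) * (4/3) * pi * r^3 = (2/3) * pi * r^3
r^3 = 1331
(2/3) * 1331 = 887.333333
V = 887.333333 * pi
V = 2787.64
2787.64 in^3


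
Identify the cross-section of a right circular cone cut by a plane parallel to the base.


Solid: right circular cone
Cutting plane: parallel to the base
Visualize the intersection of the plane with the solid's surface.
The boundary of the cut region is a circle.
circle


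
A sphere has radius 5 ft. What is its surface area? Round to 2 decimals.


Shape: sphere
Radius r = 5 ft
Formula: SA = 4 * pi * r^2
r^2 = 25
SA = 4 * pi * 25
SA = 100 * pi
SA = 314.16
314.16 ft^2


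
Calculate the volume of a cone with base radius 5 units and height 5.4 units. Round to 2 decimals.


Shape: cone
Radius r = 5 units, Height h = 5.4 units
Formula: V = (1/3) * pi * r^2 * h
r^2 = 25
pi * r^2 * h = pi * 25 * 5.4 = 135 * pi
V = 135 * pi / 3
V = 141.37
141.37 units^3


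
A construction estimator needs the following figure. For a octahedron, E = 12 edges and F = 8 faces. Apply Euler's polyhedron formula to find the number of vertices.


Polyhedron: octahedron
Euler's formula for convex polyhedra: V - E + F = 2
Given: E = 12 edges and F = 8 faces
Solve for V:
V = 2 + E - F = 2 + 12 - 8 = 6
6 vertices


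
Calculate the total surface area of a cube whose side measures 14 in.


Shape: cube
Side s = 14 in
A cube has 6 square faces.
Formula: SA = 6 * s^2
s^2 = 196
SA = 6 * 196
SA = 1176
1176 in^2


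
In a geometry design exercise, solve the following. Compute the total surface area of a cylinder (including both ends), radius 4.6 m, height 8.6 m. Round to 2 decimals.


Shape: closed cylinder
Radius r = 4.6 m, Height h = 8.6 m
Formula: SA = 2*pi*r^2 + 2*pi*r*h = 2*pi*r*(r + h)
r + h = 13.2
2 * r * (r + h) = 2 * 4.6 * 13.2 = 121.44
SA = 121.44 * pi
SA = 381.52
381.52 m^2


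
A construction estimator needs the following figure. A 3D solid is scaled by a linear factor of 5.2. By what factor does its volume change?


Linear scale factor k = 5.2
Rule: under a linear scaling by k, volumes scale by k^3.
k^3 = 5.2 * 5.2 * 5.2
k^3 = 27.04 * 5.2
k^3 = 140.608
Volume scales by a factor of 140.608.
140.608 (dimensionless)


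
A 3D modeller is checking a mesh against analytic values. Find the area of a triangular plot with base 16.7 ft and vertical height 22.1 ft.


Shape: triangle
Base b = 16.7 ft, Height h = 22.1 ft
Formula: A = (1/2) * b * h
A = 0.5 * 16.7 * 22.1
A = 0.5 * 369.07
A = 184.535
184.535 ft^2


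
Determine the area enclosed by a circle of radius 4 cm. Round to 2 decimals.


Shape: circle
Radius r = 4 cm
Formula: A = pi * r^2
r^2 = 4^2 = 16
A = pi * 16
A = 50.27
50.27 cm^2


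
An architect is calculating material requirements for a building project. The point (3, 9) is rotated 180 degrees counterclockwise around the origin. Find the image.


Transformation: rotation about the origin
Original point: (3, 9)
Rule for 180 deg: (x, y) -> (-x, -y)
Apply: (3, 9) -> (-3, -9)
(-3, -9)


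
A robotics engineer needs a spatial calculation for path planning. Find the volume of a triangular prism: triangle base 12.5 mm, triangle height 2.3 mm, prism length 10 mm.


Shape: triangular prism
Triangle base = 12.5 mm, triangle height = 2.3 mm, prism length L = 10 mm
Formula: V = (1/2 * b * h_tri) * L
Cross-section area = 0.5 * 12.5 * 2.3 = 14.375
V = 14.375 * 10
V = 143.75
143.75 mm^3


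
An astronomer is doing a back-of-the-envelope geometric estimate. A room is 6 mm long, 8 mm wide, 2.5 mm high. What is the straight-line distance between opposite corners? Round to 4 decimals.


Shape: rectangular box (space diagonal)
l = 6 mm, w = 8 mm, h = 2.5 mm
Visualize: the diagonal of the base, then a right triangle with that diagonal and the height.
Formula: d = sqrt(l^2 + w^2 + h^2)
l^2 + w^2 + h^2 = 36 + 64 + 6.25 = 106.25
d = sqrt(106.25)
d = 10.3078
10.3078 mm


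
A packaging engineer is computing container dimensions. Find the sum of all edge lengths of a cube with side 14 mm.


Shape: cube
Side s = 14 mm
A cube has 12 edges, all equal.
Formula: total edge length = 12 * s
Total = 12 * 14
Total = 168
168 mm


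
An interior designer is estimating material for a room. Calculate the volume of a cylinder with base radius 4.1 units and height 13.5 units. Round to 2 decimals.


Shape: cylinder
Radius r = 4.1 units, Height h = 13.5 units
Formula: V = pi * r^2 * h
r^2 = 16.81
V = pi * 16.81 * 13.5
V = 226.935 * pi
V = 712.94
712.94 units^3


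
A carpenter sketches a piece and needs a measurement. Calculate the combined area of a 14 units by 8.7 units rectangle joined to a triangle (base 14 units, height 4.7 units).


Composite shape: rectangle + triangle
Rectangle area = 14 * 8.7 = 121.8
Triangle area = 0.5 * 14 * 4.7 = 32.9
Total = 121.8 + 32.9
Total = 154.7
154.7 units^2


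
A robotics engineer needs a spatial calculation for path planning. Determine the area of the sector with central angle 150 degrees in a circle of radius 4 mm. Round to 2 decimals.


Shape: circular sector
Radius r = 4 mm, Angle = 150 degrees
Formula: A = (angle/360) * pi * r^2
r^2 = 16
Fraction of circle = 150/360
A = (150/360) * pi * 16
A = 6.666667 * pi
A = 20.94
20.94 mm^2


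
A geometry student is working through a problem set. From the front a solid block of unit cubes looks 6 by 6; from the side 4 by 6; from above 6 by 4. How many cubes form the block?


Orthographic views of a solid rectangular block:
Front view 6 x 6 -> length = 6, height = 6
Side view 4 x 6 -> width = 4, height = 6 (consistent)
Top view 6 x 4 -> confirms length = 6, width = 4
The block is 6 x 4 x 6.
Total unit cubes = 6 * 4 * 6 = 144
144 unit cubes


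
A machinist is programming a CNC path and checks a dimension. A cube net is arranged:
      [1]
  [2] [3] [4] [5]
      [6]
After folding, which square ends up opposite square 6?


Net: cross layout. Take square 3 as the base (bottom).
Fold the four squares in the horizontal row up around 3: 2 -> left, 4 -> right, 5 wraps to the top.
Fold 1 and 6 up from 3: 1 -> back, 6 -> front.
Opposite pairs are therefore: (1, 6), (2, 4), (3, 5).
Face 6 is opposite face 1.
face 1


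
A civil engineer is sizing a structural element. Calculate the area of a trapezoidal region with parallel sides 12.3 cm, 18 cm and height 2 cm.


Shape: trapezoid
Parallel sides a = 12.3 cm, b = 18 cm; Height h = 2 cm
Formula: A = (a + b) * h / 2
a + b = 12.3 + 18 = 30.3
A = 30.3 * 2 / 2
A = 60.6 / 2
A = 30.3
30.3 cm^2


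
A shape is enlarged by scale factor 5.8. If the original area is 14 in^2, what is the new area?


Linear scale factor k = 5.8
Original area = 14 in^2
Rule: under a linear scaling by k, areas scale by k^2.
k^2 = 5.8^2 = 33.64
New area = 14 * 33.64
New area = 470.96
470.96 in^2


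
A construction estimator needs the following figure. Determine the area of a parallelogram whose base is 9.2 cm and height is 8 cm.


Shape: parallelogram
Base b = 9.2 cm, Height h = 8 cm
Formula: A = b * h
A = 9.2 * 8
A = 73.6
73.6 cm^2


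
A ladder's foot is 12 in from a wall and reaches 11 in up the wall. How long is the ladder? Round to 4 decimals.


Shape: right triangle
Legs a = 12 in, b = 11 in
Formula: c = sqrt(a^2 + b^2)
a^2 = 144, b^2 = 121
a^2 + b^2 = 265
c = sqrt(265)
c = 16.2788
16.2788 in


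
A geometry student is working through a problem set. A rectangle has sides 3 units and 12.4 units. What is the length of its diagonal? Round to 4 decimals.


Shape: rectangle (diagonal via Pythagoras)
Sides: 3 units and 12.4 units
Formula: d = sqrt(l^2 + w^2)
l^2 = 9, w^2 = 153.76
l^2 + w^2 = 162.76
d = sqrt(162.76)
d = 12.7577
12.7577 units


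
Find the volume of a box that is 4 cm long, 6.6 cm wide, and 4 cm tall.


Shape: rectangular prism
l = 4 cm, w = 6.6 cm, h = 4 cm
Formula: V = l * w * h
V = 4 * 6.6 * 4
V = 26.4 * 4
V = 105.6
105.6 cm^3


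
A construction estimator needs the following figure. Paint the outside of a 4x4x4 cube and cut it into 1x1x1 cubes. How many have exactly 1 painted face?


Large cube: 4 x 4 x 4, cut into unit cubes.
n = 4, so n - 2 = 2
Cubes with 1 painted face lie in the interior of each face.
A cube has 6 faces; each contributes (n - 2)^2 = 4 such cubes.
Count = 6 * 4 = 24
24 unit cubes


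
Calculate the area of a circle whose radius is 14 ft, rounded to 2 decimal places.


Shape: circle
Radius r = 14 ft
Formula: A = pi * r^2
r^2 = 14^2 = 196
A = pi * 196
A = 615.75
615.75 ft^2


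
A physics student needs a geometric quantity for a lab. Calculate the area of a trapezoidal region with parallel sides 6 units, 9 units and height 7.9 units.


Shape: trapezoid
Parallel sides a = 6 units, b = 9 units; Height h = 7.9 units
Formula: A = (a + b) * h / 2
a + b = 6 + 9 = 15
A = 15 * 7.9 / 2
A = 118.5 / 2
A = 59.25
59.25 units^2


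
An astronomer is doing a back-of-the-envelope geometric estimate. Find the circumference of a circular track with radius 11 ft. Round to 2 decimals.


Shape: circle
Radius r = 11 ft
Formula: C = 2 * pi * r
C = 2 * pi * 11
C = 22 * pi
C = 69.12
69.12 ft


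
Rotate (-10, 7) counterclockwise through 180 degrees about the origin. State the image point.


Transformation: rotation about the origin
Original point: (-10, 7)
Rule for 180 deg: (x, y) -> (-x, -y)
Apply: (-10, 7) -> (10, -7)
(10, -7)


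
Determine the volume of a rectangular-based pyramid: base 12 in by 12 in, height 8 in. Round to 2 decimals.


Shape: rectangular pyramid
Base: 12 in x 12 in, Height h = 8 in
Formula: V = (1/3) * base_area * h
base_area = 12 * 12 = 144
base_area * h = 144 * 8 = 1152
V = 1152 / 3
V = 384
384 in^3


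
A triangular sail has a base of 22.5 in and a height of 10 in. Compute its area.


Shape: triangle
Base b = 22.5 in, Height h = 10 in
Formula: A = (1/2) * b * h
A = 0.5 * 22.5 * 10
A = 0.5 * 225
A = 112.5
112.5 in^2


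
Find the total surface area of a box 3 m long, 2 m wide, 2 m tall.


Shape: rectangular prism
l = 3 m, w = 2 m, h = 2 m
Formula: SA = 2(lw + lh + wh)
lw = 6, lh = 6, wh = 4
lw + lh + wh = 16
SA = 2 * 16
SA = 32
32 m^2


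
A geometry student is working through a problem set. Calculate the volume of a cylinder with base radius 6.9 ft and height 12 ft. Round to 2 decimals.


Shape: cylinder
Radius r = 6.9 ft, Height h = 12 ft
Formula: V = pi * r^2 * h
r^2 = 47.61
V = pi * 47.61 * 12
V = 571.32 * pi
V = 1794.85
1794.85 ft^3


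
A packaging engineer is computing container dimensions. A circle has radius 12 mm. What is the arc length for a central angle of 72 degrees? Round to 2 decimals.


Shape: circular arc
Radius r = 12 mm, Angle = 72 degrees
Formula: L = (angle/360) * 2 * pi * r
2 * pi * r = 24 * pi
L = (72/360) * 24 * pi
L = 4.8 * pi
L = 15.08
15.08 mm


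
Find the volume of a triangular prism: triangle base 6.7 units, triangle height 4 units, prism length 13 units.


Shape: triangular prism
Triangle base = 6.7 units, triangle height = 4 units, prism length L = 13 units
Formula: V = (1/2 * b * h_tri) * L
Cross-section area = 0.5 * 6.7 * 4 = 13.4
V = 13.4 * 13
V = 174.2
174.2 units^3


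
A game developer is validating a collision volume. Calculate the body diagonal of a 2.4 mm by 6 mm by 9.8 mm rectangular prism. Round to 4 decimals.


Shape: rectangular box (space diagonal)
l = 2.4 mm, w = 6 mm, h = 9.8 mm
Visualize: the diagonal of the base, then a right triangle with that diagonal and the height.
Formula: d = sqrt(l^2 + w^2 + h^2)
l^2 + w^2 + h^2 = 5.76 + 36 + 96.04 = 137.8
d = sqrt(137.8)
d = 11.7388
11.7388 mm


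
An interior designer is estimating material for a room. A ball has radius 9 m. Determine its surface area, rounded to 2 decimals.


Shape: sphere
Radius r = 9 m
Formula: SA = 4 * pi * r^2
r^2 = 81
SA = 4 * pi * 81
SA = 324 * pi
SA = 1017.88
1017.88 m^2


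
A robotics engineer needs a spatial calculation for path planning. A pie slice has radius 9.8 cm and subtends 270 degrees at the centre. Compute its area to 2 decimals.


Shape: circular sector
Radius r = 9.8 cm, Angle = 270 degrees
Formula: A = (angle/360) * pi * r^2
r^2 = 96.04
Fraction of circle = 270/360
A = (270/360) * pi * 96.04
A = 72.03 * pi
A = 226.29
226.29 cm^2


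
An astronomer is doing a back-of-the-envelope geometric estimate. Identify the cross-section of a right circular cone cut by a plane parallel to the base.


Solid: right circular cone
Cutting plane: parallel to the base
Visualize the intersection of the plane with the solid's surface.
The boundary of the cut region is a circle.
circle


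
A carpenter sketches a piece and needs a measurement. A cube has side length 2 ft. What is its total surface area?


Shape: cube
Side s = 2 ft
A cube has 6 square faces.
Formula: SA = 6 * s^2
s^2 = 4
SA = 6 * 4
SA = 24
24 ft^2


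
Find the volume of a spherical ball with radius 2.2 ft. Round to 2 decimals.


Shape: sphere
Radius r = 2.2 ft
Formula: V = (4/3) * pi * r^3
r^3 = 10.648
(4/3) * 10.648 = 14.197333
V = 14.197333 * pi
V = 44.6
44.6 ft^3


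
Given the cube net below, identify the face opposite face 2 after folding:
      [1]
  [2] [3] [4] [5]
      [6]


Net: cross layout. Take square 3 as the base (bottom).
Fold the four squares in the horizontal row up around 3: 2 -> left, 4 -> right, 5 wraps to the top.
Fold 1 and 6 up from 3: 1 -> back, 6 -> front.
Opposite pairs are therefore: (1, 6), (2, 4), (3, 5).
Face 2 is opposite face 4.
face 4


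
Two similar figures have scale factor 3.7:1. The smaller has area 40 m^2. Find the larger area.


Linear scale factor k = 3.7
Original area = 40 m^2
Rule: under a linear scaling by k, areas scale by k^2.
k^2 = 3.7^2 = 13.69
New area = 40 * 13.69
New area = 547.6
547.6 m^2


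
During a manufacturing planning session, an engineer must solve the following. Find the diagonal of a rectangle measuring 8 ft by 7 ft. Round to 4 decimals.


Shape: rectangle (diagonal via Pythagoras)
Sides: 8 ft and 7 ft
Formula: d = sqrt(l^2 + w^2)
l^2 = 64, w^2 = 49
l^2 + w^2 = 113
d = sqrt(113)
d = 10.6301
10.6301 ft


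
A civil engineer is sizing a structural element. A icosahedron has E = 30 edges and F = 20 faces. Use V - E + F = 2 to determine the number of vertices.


Polyhedron: icosahedron
Euler's formula for convex polyhedra: V - E + F = 2
Given: E = 30 edges and F = 20 faces
Solve for V:
V = 2 + E - F = 2 + 30 - 20 = 12
12 vertices


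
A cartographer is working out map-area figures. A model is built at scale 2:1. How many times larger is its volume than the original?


Linear scale factor k = 2
Rule: under a linear scaling by k, volumes scale by k^3.
k^3 = 2 * 2 * 2
k^3 = 4 * 2
k^3 = 8
Volume scales by a factor of 8.
8 (dimensionless)


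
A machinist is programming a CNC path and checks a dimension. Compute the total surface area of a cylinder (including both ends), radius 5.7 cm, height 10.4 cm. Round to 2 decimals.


Shape: closed cylinder
Radius r = 5.7 cm, Height h = 10.4 cm
Formula: SA = 2*pi*r^2 + 2*pi*r*h = 2*pi*r*(r + h)
r + h = 16.1
2 * r * (r + h) = 2 * 5.7 * 16.1 = 183.54
SA = 183.54 * pi
SA = 576.61
576.61 cm^2


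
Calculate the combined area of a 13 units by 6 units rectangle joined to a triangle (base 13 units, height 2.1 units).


Composite shape: rectangle + triangle
Rectangle area = 13 * 6 = 78
Triangle area = 0.5 * 13 * 2.1 = 13.65
Total = 78 + 13.65
Total = 91.65
91.65 units^2


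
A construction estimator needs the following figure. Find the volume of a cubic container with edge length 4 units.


Shape: cube
Side s = 4 units
Formula: V = s^3
V = 4 * 4 * 4
V = 16 * 4
V = 64
64 units^3


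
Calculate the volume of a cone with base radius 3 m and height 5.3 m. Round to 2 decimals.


Shape: cone
Radius r = 3 m, Height h = 5.3 m
Formula: V = (1/3) * pi * r^2 * h
r^2 = 9
pi * r^2 * h = pi * 9 * 5.3 = 47.7 * pi
V = 47.7 * pi / 3
V = 49.95
49.95 m^3


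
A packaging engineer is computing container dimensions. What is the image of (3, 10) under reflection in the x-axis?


Transformation: reflection
Original point: (3, 10)
Rule for reflection over the x-axis: (x, y) -> (x, -y)
Apply: (3, 10) -> (3, -10)
(3, -10)


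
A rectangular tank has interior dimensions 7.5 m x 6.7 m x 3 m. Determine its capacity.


Shape: rectangular prism
l = 7.5 m, w = 6.7 m, h = 3 m
Formula: V = l * w * h
V = 7.5 * 6.7 * 3
V = 50.25 * 3
V = 150.75
150.75 m^3


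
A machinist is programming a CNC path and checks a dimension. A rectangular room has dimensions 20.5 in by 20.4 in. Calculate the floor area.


Shape: rectangle
Length l = 20.5 in, Width w = 20.4 in
Formula: A = l * w
A = 20.5 * 20.4
A = 418.2
418.2 in^2


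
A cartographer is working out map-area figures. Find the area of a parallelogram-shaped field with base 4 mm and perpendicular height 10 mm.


Shape: parallelogram
Base b = 4 mm, Height h = 10 mm
Formula: A = b * h
A = 4 * 10
A = 40
40 mm^2


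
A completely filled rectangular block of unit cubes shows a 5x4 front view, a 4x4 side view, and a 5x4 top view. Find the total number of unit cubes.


Orthographic views of a solid rectangular block:
Front view 5 x 4 -> length = 5, height = 4
Side view 4 x 4 -> width = 4, height = 4 (consistent)
Top view 5 x 4 -> confirms length = 5, width = 4
The block is 5 x 4 x 4.
Total unit cubes = 5 * 4 * 4 = 80
80 unit cubes


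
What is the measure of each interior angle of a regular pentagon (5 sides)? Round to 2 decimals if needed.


Shape: regular pentagon (5 sides)
Formula: interior angle = (n - 2) * 180 / n
(n - 2) = 3
(n - 2) * 180 = 540
angle = 540 / 5
angle = 108
108 degrees


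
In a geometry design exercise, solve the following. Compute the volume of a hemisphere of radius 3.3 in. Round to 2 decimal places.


Shape: hemisphere (half of a sphere)
Radius r = 3.3 in
Formula: V = (1/2) * (4/3) * pi * r^3 = (2/3) * pi * r^3
r^3 = 35.937
(2/3) * 35.937 = 23.958
V = 23.958 * pi
V = 75.27
75.27 in^3


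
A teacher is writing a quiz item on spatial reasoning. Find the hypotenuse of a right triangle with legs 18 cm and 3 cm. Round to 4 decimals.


Shape: right triangle
Legs a = 18 cm, b = 3 cm
Formula: c = sqrt(a^2 + b^2)
a^2 = 324, b^2 = 9
a^2 + b^2 = 333
c = sqrt(333)
c = 18.2483
18.2483 cm


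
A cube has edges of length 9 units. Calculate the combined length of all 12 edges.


Shape: cube
Side s = 9 units
A cube has 12 edges, all equal.
Formula: total edge length = 12 * s
Total = 12 * 9
Total = 108
108 units


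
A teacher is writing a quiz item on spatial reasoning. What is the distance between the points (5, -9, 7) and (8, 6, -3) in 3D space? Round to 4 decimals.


3D distance between two points
P1 = (5, -9, 7), P2 = (8, 6, -3)
Formula: d = sqrt((x2-x1)^2 + (y2-y1)^2 + (z2-z1)^2)
dx = 8 - 5 = 3
dy = 6 - -9 = 15
dz = -3 - 7 = -10
dx^2 + dy^2 + dz^2 = 9 + 225 + 100 = 334
d = sqrt(334)
d = 18.2757
18.2757 units


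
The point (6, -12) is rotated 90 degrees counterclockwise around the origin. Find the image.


Transformation: rotation about the origin
Original point: (6, -12)
Rule for 90 deg counterclockwise: (x, y) -> (-y, x)
Apply: (6, -12) -> (12, 6)
(12, 6)


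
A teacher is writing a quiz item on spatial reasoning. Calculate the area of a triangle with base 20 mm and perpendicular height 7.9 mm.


Shape: triangle
Base b = 20 mm, Height h = 7.9 mm
Formula: A = (1/2) * b * h
A = 0.5 * 20 * 7.9
A = 0.5 * 158
A = 79
79 mm^2


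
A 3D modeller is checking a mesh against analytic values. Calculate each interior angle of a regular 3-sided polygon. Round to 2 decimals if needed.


Shape: regular triangle (3 sides)
Formula: interior angle = (n - 2) * 180 / n
(n - 2) = 1
(n - 2) * 180 = 180
angle = 180 / 3
angle = 60
60 degrees


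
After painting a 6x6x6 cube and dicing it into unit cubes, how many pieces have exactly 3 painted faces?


Large cube: 6 x 6 x 6, cut into unit cubes.
Cubes with 3 painted faces are at the corners. A cube always has 8 corners.
Count = 8
8 unit cubes


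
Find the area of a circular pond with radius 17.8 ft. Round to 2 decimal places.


Shape: circle
Radius r = 17.8 ft
Formula: A = pi * r^2
r^2 = 17.8^2 = 316.84
A = pi * 316.84
A = 995.38
995.38 ft^2


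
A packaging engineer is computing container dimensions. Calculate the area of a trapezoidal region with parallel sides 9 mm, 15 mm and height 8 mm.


Shape: trapezoid
Parallel sides a = 9 mm, b = 15 mm; Height h = 8 mm
Formula: A = (a + b) * h / 2
a + b = 9 + 15 = 24
A = 24 * 8 / 2
A = 192 / 2
A = 96
96 mm^2


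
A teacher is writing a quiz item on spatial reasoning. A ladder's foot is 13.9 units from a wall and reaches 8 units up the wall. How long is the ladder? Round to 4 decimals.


Shape: right triangle
Legs a = 13.9 units, b = 8 units
Formula: c = sqrt(a^2 + b^2)
a^2 = 193.21, b^2 = 64
a^2 + b^2 = 257.21
c = sqrt(257.21)
c = 16.0378
16.0378 units


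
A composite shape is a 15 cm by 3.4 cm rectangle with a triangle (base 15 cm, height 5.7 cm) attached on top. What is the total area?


Composite shape: rectangle + triangle
Rectangle area = 15 * 3.4 = 51
Triangle area = 0.5 * 15 * 5.7 = 42.75
Total = 51 + 42.75
Total = 93.75
93.75 cm^2


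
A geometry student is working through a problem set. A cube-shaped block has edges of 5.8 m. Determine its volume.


Shape: cube
Side s = 5.8 m
Formula: V = s^3
V = 5.8 * 5.8 * 5.8
V = 33.64 * 5.8
V = 195.112
195.112 m^3


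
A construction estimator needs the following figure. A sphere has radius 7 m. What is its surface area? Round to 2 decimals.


Shape: sphere
Radius r = 7 m
Formula: SA = 4 * pi * r^2
r^2 = 49
SA = 4 * pi * 49
SA = 196 * pi
SA = 615.75
615.75 m^2


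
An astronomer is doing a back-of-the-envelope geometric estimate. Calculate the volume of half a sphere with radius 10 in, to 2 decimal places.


Shape: hemisphere (half of a sphere)
Radius r = 10 in
Formula: V = (1/2) * (4/3) * pi * r^3 = (2/3) * pi * r^3
r^3 = 1000
(2/3) * 1000 = 666.666667
V = 666.666667 * pi
V = 2094.4
2094.4 in^3


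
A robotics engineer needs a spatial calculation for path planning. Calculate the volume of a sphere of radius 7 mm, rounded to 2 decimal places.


Shape: sphere
Radius r = 7 mm
Formula: V = (4/3) * pi * r^3
r^3 = 343
(4/3) * 343 = 457.333333
V = 457.333333 * pi
V = 1436.76
1436.76 mm^3


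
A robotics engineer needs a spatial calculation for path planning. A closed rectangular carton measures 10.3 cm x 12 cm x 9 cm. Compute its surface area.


Shape: rectangular prism
l = 10.3 cm, w = 12 cm, h = 9 cm
Formula: SA = 2(lw + lh + wh)
lw = 123.6, lh = 92.7, wh = 108
lw + lh + wh = 324.3
SA = 2 * 324.3
SA = 648.6
648.6 cm^2


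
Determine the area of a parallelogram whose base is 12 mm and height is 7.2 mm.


Shape: parallelogram
Base b = 12 mm, Height h = 7.2 mm
Formula: A = b * h
A = 12 * 7.2
A = 86.4
86.4 mm^2


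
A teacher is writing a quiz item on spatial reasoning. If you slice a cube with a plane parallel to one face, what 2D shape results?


Solid: cube
Cutting plane: parallel to one face
Visualize the intersection of the plane with the solid's surface.
The boundary of the cut region is a square.
square


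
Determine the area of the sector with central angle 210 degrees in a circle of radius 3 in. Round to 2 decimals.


Shape: circular sector
Radius r = 3 in, Angle = 210 degrees
Formula: A = (angle/360) * pi * r^2
r^2 = 9
Fraction of circle = 210/360
A = (210/360) * pi * 9
A = 5.25 * pi
A = 16.49
16.49 in^2


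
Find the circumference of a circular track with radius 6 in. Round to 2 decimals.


Shape: circle
Radius r = 6 in
Formula: C = 2 * pi * r
C = 2 * pi * 6
C = 12 * pi
C = 37.7
37.7 in


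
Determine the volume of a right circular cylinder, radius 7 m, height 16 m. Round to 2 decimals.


Shape: cylinder
Radius r = 7 m, Height h = 16 m
Formula: V = pi * r^2 * h
r^2 = 49
V = pi * 49 * 16
V = 784 * pi
V = 2463.01
2463.01 m^3


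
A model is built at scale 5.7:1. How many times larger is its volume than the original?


Linear scale factor k = 5.7
Rule: under a linear scaling by k, volumes scale by k^3.
k^3 = 5.7 * 5.7 * 5.7
k^3 = 32.49 * 5.7
k^3 = 185.193
Volume scales by a factor of 185.193.
185.193 (dimensionless)


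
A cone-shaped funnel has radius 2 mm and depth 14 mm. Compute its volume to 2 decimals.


Shape: cone
Radius r = 2 mm, Height h = 14 mm
Formula: V = (1/3) * pi * r^2 * h
r^2 = 4
pi * r^2 * h = pi * 4 * 14 = 56 * pi
V = 56 * pi / 3
V = 58.64
58.64 mm^3


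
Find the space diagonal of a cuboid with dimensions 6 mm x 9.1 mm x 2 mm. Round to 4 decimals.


Shape: rectangular box (space diagonal)
l = 6 mm, w = 9.1 mm, h = 2 mm
Visualize: the diagonal of the base, then a right triangle with that diagonal and the height.
Formula: d = sqrt(l^2 + w^2 + h^2)
l^2 + w^2 + h^2 = 36 + 82.81 + 4 = 122.81
d = sqrt(122.81)
d = 11.082
11.082 mm


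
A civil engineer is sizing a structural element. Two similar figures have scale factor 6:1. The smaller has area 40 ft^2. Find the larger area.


Linear scale factor k = 6
Original area = 40 ft^2
Rule: under a linear scaling by k, areas scale by k^2.
k^2 = 6^2 = 36
New area = 40 * 36
New area = 1440
1440 ft^2


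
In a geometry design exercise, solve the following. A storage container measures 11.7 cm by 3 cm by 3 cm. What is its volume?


Shape: rectangular prism
l = 11.7 cm, w = 3 cm, h = 3 cm
Formula: V = l * w * h
V = 11.7 * 3 * 3
V = 35.1 * 3
V = 105.3
105.3 cm^3


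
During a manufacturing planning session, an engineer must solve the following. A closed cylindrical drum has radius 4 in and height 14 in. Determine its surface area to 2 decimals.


Shape: closed cylinder
Radius r = 4 in, Height h = 14 in
Formula: SA = 2*pi*r^2 + 2*pi*r*h = 2*pi*r*(r + h)
r + h = 18
2 * r * (r + h) = 2 * 4 * 18 = 144
SA = 144 * pi
SA = 452.39
452.39 in^2
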